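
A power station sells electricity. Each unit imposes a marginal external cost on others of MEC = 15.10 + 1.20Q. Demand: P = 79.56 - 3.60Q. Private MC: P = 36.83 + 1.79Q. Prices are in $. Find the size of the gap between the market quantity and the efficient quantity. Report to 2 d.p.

3.73 units

Market equilibrium (private): 36.83 + 1.79Q = 79.56 - 3.60Q → Q_m = 7.9276.
Social marginal cost = private MC + MEC = 51.93 + 2.99Q.
Set SMC = demand: 51.93 + 2.99Q = 79.56 - 3.60Q → Q* = 4.1927.
Gap = |7.9276 − 4.1927| = 3.7349.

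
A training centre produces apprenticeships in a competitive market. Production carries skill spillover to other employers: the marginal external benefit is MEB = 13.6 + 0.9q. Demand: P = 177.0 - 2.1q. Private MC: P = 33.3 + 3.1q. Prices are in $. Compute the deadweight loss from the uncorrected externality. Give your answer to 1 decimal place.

DWL = $172.1

Market equilibrium (private): 33.3 + 3.1q = 177.0 - 2.1q → q_m = 27.6346.
Social marginal cost = private MC − MEB = 19.7 + 2.2q.
Set SMC = demand: 19.7 + 2.2q = 177.0 - 2.1q → q* = 36.5814.
The welfare-loss triangle has base |q_m − q*| and height MEB(q_m) (the vertical gap between SMC and demand is zero at q* and MEB at q_m).
DWL = ½ × 8.9468 × 38.4712 = 172.0971.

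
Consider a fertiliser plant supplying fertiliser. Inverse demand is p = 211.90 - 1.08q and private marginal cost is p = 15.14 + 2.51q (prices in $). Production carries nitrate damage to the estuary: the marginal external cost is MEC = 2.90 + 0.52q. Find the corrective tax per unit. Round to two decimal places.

tax = $27.43 per unit

Social marginal cost = private MC + MEC = 18.04 + 3.03q.
Set SMC = demand: 18.04 + 3.03q = 211.90 - 1.08q → q* = 47.1679.
The Pigouvian tax equals MEC at q*: 2.90 + 0.52×47.1679 = 27.4273.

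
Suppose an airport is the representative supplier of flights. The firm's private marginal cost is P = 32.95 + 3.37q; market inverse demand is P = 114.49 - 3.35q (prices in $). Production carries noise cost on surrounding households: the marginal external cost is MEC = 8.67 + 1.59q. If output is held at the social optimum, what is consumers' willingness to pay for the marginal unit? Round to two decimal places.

Social marginal cost = private MC + MEC = 41.62 + 4.96q.
Set SMC = demand: 41.62 + 4.96q = 114.49 - 3.35q → q* = 8.7690.
Consumer price on the demand curve at q*: 114.49 − 3.35×8.7690 = 85.1139.

P = $85.11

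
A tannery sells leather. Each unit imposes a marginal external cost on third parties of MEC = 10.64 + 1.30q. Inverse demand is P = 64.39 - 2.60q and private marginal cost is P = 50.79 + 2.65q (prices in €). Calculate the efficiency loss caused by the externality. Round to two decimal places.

Market equilibrium (private): 50.79 + 2.65q = 64.39 - 2.60q → q_m = 2.5905.
Social marginal cost = private MC + MEC = 61.43 + 3.95q.
Set SMC = demand: 61.43 + 3.95q = 64.39 - 2.60q → q* = 0.4519.
Height of the DWL triangle at q_m is SMC(q_m) − demand(q_m) = MEC(q_m) = 14.0076.
DWL = ½ × 2.1386 × 14.0076 = 14.9783.

DWL = €14.98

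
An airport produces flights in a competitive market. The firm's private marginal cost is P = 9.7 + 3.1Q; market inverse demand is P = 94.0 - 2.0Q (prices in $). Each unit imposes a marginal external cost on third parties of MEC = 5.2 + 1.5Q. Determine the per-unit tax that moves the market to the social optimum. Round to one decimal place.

tax = $23.2 per unit

Social marginal cost = private MC + MEC = 14.9 + 4.6Q.
Set SMC = demand: 14.9 + 4.6Q = 94.0 - 2.0Q → Q* = 11.9848.
The Pigouvian tax equals MEC at Q*: 5.2 + 1.5×11.9848 = 23.1772.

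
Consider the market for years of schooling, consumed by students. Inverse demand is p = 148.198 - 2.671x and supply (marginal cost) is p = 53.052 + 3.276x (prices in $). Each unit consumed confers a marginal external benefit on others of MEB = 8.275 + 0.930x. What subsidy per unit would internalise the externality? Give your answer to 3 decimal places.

Social marginal benefit = demand + MEB = 156.473 - 1.741x.
Set SMB = MC: 156.473 - 1.741x = 53.052 + 3.276x → x* = 20.6141.
The Pigouvian subsidy equals MEB at x*: 8.275 + 0.930×20.6141 = 27.4461.

subsidy = $27.446 per unit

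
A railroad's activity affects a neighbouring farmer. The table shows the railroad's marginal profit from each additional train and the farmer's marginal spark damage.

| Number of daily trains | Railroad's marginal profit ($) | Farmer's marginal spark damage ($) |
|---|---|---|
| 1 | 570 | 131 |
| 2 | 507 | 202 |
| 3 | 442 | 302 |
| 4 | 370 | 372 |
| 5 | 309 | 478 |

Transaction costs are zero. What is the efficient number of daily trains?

3

Bargaining reaches the level where marginal profit last exceeds marginal spark damage.
That holds through level 3 (442 ≥ 302) but not at 4 (370 < 372).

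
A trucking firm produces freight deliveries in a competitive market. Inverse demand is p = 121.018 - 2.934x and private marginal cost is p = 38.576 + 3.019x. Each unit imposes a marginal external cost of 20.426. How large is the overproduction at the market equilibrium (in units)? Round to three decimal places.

Market equilibrium (private): 38.576 + 3.019x = 121.018 - 2.934x → x_m = 13.8488.
Social marginal cost = private MC + MEC = 59.002 + 3.019x.
Set SMC = demand: 59.002 + 3.019x = 121.018 - 2.934x → x* = 10.4176.
Gap = |13.8488 − 10.4176| = 3.4312.

3.431 units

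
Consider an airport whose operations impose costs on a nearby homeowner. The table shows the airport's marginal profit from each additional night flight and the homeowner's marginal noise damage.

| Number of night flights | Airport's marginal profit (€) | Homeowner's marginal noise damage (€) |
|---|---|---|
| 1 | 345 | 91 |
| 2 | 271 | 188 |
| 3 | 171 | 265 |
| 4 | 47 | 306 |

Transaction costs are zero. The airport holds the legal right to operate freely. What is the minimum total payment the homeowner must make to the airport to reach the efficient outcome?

€218

Left alone the airport would choose level 4 (marginal profit stays positive).
Efficient level: k* = 2 (marginal profit ≥ marginal noise damage through 2).
The homeowner must at least cover the airport's forgone profit from cutting 4→2: 171 + 47 = 218.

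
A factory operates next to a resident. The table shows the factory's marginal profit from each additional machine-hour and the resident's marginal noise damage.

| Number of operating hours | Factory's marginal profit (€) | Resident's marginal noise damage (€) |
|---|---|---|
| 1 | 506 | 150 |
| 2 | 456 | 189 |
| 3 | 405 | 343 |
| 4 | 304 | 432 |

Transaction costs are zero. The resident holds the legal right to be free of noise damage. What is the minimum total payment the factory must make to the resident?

€682

Efficient level: marginal profit ≥ marginal noise damage through level 3, so k* = 3.
With the resident holding the right, the factory must at least compensate total damage at k*: 150 + 189 + 343 = 682.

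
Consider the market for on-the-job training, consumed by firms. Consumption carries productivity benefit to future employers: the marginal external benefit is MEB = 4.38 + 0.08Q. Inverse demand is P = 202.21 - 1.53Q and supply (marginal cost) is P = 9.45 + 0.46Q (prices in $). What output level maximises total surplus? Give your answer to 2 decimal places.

Q* = 103.21

Social marginal benefit = demand + MEB = 206.59 - 1.45Q.
Set SMB = MC: 206.59 - 1.45Q = 9.45 + 0.46Q → Q* = 103.2147.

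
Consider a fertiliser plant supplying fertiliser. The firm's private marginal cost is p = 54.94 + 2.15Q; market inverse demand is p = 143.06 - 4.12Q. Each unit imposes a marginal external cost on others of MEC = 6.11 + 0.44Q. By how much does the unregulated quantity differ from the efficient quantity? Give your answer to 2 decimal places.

Market equilibrium (private): 54.94 + 2.15Q = 143.06 - 4.12Q → Q_m = 14.0542.
Social marginal cost = private MC + MEC = 61.05 + 2.59Q.
Set SMC = demand: 61.05 + 2.59Q = 143.06 - 4.12Q → Q* = 12.2221.
Gap = |14.0542 − 12.2221| = 1.8321.

1.83 units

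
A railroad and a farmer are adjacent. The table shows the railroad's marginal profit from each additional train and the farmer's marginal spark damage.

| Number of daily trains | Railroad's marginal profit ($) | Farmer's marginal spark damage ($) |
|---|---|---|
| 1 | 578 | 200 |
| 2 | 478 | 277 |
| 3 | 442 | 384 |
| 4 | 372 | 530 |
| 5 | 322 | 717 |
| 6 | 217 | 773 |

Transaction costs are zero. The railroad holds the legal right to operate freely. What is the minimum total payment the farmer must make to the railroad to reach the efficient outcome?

Left alone the railroad would choose level 6 (marginal profit stays positive).
Efficient level: k* = 3 (marginal profit ≥ marginal spark damage through 3).
The farmer must at least cover the railroad's forgone profit from cutting 6→3: 372 + 322 + 217 = 911.

$911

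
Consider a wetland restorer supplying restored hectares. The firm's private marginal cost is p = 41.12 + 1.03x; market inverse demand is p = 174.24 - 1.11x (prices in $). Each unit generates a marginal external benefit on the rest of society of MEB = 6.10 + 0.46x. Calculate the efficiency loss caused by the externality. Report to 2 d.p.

DWL = $358.66

Market equilibrium (private): 41.12 + 1.03x = 174.24 - 1.11x → x_m = 62.2056.
Social marginal cost = private MC − MEB = 35.02 + 0.57x.
Set SMC = demand: 35.02 + 0.57x = 174.24 - 1.11x → x* = 82.8690.
The welfare-loss triangle has base |x_m − x*| and height MEB(x_m) (the vertical gap between SMC and demand is zero at x* and MEB at x_m).
DWL = ½ × 20.6634 × 34.7146 = 358.6608.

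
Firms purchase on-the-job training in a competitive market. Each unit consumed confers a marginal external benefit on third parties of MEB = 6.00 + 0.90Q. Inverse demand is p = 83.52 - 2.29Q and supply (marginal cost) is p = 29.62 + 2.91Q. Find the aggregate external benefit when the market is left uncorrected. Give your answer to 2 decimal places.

Market equilibrium (private): 29.62 + 2.91Q = 83.52 - 2.29Q → Q_m = 10.3654.
Total external benefit = ∫₀^{Q_m} (6.00 + 0.90Q) dQ = 6.00×10.3654 + ½×0.90×10.3654² = 110.5411.

110.54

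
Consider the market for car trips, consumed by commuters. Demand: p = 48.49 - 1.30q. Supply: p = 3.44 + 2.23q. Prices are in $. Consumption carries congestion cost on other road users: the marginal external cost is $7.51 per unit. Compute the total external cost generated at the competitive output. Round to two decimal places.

$95.84

Market equilibrium (private): 3.44 + 2.23q = 48.49 - 1.30q → q_m = 12.7620.
Total external cost = MEC × q_m = 7.51 × 12.7620 = 95.8426.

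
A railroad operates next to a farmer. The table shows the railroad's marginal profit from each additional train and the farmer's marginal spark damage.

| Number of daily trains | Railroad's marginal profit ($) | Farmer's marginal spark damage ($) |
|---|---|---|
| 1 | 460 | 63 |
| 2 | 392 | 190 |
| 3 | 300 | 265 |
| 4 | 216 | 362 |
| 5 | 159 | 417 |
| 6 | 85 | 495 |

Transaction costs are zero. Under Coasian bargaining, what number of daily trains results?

Bargaining reaches the level where marginal profit last exceeds marginal spark damage.
That holds through level 3 (300 ≥ 265) but not at 4 (216 < 362).

3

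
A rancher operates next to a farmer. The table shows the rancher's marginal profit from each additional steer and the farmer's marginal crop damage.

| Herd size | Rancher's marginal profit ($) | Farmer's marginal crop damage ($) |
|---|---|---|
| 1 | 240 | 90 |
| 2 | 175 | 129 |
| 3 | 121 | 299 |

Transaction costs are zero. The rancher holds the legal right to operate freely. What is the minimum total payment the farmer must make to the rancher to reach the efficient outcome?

Left alone the rancher would choose level 3 (marginal profit stays positive).
Efficient level: k* = 2 (marginal profit ≥ marginal crop damage through 2).
The farmer must at least cover the rancher's forgone profit from cutting 3→2: 121 = 121.

$121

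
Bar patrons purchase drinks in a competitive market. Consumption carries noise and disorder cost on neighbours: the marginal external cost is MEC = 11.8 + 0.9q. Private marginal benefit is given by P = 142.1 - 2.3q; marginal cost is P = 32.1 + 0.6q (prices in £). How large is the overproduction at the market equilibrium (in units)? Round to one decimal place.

Market equilibrium (private): 32.1 + 0.6q = 142.1 - 2.3q → q_m = 37.9310.
Social marginal benefit = demand − MEC = 130.3 - 3.2q.
Set SMB = MC: 130.3 - 3.2q = 32.1 + 0.6q → q* = 25.8421.
Gap = |37.9310 − 25.8421| = 12.0889.

12.1 units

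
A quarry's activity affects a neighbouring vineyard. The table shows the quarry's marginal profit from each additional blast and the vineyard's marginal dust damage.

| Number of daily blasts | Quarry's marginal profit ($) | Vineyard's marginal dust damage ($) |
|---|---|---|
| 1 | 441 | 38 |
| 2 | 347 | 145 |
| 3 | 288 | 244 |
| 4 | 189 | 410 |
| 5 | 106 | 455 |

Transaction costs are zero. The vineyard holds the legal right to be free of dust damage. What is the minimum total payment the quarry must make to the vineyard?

Efficient level: marginal profit ≥ marginal dust damage through level 3, so k* = 3.
With the vineyard holding the right, the quarry must at least compensate total damage at k*: 38 + 145 + 244 = 427.

$427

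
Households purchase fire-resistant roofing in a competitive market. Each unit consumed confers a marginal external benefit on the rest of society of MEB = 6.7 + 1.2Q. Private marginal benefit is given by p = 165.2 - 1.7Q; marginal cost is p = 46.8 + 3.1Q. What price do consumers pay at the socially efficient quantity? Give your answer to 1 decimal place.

Social marginal benefit = demand + MEB = 171.9 - 0.5Q.
Set SMB = MC: 171.9 - 0.5Q = 46.8 + 3.1Q → Q* = 34.7500.
Consumer price on the demand curve at Q*: 165.2 − 1.7×34.7500 = 106.1250.

P = 106.1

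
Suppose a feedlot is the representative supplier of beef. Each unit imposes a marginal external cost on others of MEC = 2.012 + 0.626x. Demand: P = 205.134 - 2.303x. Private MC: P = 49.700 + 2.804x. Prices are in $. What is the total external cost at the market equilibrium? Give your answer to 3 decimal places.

Market equilibrium (private): 49.700 + 2.804x = 205.134 - 2.303x → x_m = 30.4355.
Total external cost = ∫₀^{x_m} (2.012 + 0.626x) dx = 2.012×30.4355 + ½×0.626×30.4355² = 351.1743.

$351.174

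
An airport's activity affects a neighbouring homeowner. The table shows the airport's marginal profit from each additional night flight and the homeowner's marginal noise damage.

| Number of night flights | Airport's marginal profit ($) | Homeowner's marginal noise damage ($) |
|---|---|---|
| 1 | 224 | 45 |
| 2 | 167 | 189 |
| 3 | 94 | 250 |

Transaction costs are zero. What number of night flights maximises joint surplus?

Bargaining reaches the level where marginal profit last exceeds marginal noise damage.
That holds through level 1 (224 ≥ 45) but not at 2 (167 < 189).

1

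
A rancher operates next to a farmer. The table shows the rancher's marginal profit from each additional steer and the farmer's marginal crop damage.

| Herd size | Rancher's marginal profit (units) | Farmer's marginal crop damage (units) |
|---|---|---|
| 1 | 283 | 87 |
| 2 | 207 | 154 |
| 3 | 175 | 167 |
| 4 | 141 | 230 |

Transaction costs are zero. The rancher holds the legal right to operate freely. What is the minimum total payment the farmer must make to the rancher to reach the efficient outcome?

Left alone the rancher would choose level 4 (marginal profit stays positive).
Efficient level: k* = 3 (marginal profit ≥ marginal crop damage through 3).
The farmer must at least cover the rancher's forgone profit from cutting 4→3: 141 = 141.

141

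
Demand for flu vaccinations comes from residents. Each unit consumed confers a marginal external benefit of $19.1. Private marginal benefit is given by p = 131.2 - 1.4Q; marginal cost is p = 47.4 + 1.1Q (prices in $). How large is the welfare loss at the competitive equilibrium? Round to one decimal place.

DWL = $73.0

Market equilibrium (private): 47.4 + 1.1Q = 131.2 - 1.4Q → Q_m = 33.5200.
Social marginal benefit = demand + MEB = 150.3 - 1.4Q.
Set SMB = MC: 150.3 - 1.4Q = 47.4 + 1.1Q → Q* = 41.1600.
The loss is the area between SMB and MC from Q* to Q_m; with linear curves that's a triangle of height MEB(Q_m).
DWL = ½ × 7.6400 × 19.1000 = 72.9620.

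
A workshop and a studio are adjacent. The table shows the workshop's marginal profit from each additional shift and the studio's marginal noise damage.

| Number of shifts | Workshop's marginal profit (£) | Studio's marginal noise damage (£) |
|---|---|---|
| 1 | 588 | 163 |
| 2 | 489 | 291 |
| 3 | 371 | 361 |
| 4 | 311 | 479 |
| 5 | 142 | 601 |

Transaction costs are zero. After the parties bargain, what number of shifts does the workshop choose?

3

Bargaining reaches the level where marginal profit last exceeds marginal noise damage.
That holds through level 3 (371 ≥ 361) but not at 4 (311 < 479).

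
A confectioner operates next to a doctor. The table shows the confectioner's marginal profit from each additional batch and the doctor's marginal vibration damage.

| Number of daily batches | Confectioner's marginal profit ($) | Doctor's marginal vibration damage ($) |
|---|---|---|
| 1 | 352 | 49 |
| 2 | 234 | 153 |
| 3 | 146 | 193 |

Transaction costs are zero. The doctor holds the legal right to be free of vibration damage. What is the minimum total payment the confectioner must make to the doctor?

Efficient level: marginal profit ≥ marginal vibration damage through level 2, so k* = 2.
With the doctor holding the right, the confectioner must at least compensate total damage at k*: 49 + 153 = 202.

$202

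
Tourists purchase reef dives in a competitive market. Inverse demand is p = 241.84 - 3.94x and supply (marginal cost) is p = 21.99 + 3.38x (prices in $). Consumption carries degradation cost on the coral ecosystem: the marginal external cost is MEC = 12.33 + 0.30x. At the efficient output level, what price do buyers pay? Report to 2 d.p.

Social marginal benefit = demand − MEC = 229.51 - 4.24x.
Set SMB = MC: 229.51 - 4.24x = 21.99 + 3.38x → x* = 27.2336.
Consumer price on the demand curve at x*: 241.84 − 3.94×27.2336 = 134.5396.

P = $134.54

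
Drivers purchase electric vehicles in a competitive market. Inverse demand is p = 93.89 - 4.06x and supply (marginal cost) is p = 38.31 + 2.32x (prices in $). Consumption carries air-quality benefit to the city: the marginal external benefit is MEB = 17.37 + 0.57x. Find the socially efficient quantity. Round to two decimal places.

Social marginal benefit = demand + MEB = 111.26 - 3.49x.
Set SMB = MC: 111.26 - 3.49x = 38.31 + 2.32x → x* = 12.5559.

x* = 12.56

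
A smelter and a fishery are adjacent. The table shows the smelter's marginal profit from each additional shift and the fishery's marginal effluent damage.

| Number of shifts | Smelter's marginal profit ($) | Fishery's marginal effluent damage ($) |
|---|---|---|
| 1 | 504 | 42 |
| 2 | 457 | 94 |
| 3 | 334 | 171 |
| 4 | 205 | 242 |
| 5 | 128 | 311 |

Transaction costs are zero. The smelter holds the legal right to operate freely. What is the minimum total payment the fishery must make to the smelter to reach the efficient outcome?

$333

Left alone the smelter would choose level 5 (marginal profit stays positive).
Efficient level: k* = 3 (marginal profit ≥ marginal effluent damage through 3).
The fishery must at least cover the smelter's forgone profit from cutting 5→3: 205 + 128 = 333.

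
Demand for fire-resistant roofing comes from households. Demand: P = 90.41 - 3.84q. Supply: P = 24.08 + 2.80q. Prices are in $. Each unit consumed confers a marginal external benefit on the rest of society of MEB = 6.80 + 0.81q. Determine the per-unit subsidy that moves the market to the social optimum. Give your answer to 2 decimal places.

Social marginal benefit = demand + MEB = 97.21 - 3.03q.
Set SMB = MC: 97.21 - 3.03q = 24.08 + 2.80q → q* = 12.5437.
The Pigouvian subsidy equals MEB at q*: 6.80 + 0.81×12.5437 = 16.9604.

subsidy = $16.96 per unit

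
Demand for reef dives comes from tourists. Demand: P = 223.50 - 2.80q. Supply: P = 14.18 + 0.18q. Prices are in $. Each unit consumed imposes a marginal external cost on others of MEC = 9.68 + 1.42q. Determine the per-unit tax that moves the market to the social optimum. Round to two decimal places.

Social marginal benefit = demand − MEC = 213.82 - 4.22q.
Set SMB = MC: 213.82 - 4.22q = 14.18 + 0.18q → q* = 45.3727.
The Pigouvian tax equals MEC at q*: 9.68 + 1.42×45.3727 = 74.1092.

tax = $74.11 per unit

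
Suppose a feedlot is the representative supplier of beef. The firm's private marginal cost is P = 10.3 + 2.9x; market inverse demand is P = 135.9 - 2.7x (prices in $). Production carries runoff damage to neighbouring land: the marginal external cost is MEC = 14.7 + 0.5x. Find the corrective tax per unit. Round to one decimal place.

tax = $23.8 per unit

Social marginal cost = private MC + MEC = 25.0 + 3.4x.
Set SMC = demand: 25.0 + 3.4x = 135.9 - 2.7x → x* = 18.1803.
The Pigouvian tax equals MEC at x*: 14.7 + 0.5×18.1803 = 23.7902.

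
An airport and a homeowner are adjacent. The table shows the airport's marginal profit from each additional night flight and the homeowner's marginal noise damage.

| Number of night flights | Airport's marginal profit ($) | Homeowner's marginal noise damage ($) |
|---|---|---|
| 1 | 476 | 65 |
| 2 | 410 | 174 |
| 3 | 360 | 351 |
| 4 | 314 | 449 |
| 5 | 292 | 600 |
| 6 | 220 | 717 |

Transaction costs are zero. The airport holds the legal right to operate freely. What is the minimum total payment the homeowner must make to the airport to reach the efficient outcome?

$826

Left alone the airport would choose level 6 (marginal profit stays positive).
Efficient level: k* = 3 (marginal profit ≥ marginal noise damage through 3).
The homeowner must at least cover the airport's forgone profit from cutting 6→3: 314 + 292 + 220 = 826.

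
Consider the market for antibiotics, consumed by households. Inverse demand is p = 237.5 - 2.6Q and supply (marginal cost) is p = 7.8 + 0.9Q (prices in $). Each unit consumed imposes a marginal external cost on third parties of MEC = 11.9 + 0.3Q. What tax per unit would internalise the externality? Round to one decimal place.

tax = $29.1 per unit

Social marginal benefit = demand − MEC = 225.6 - 2.9Q.
Set SMB = MC: 225.6 - 2.9Q = 7.8 + 0.9Q → Q* = 57.3158.
The Pigouvian tax equals MEC at Q*: 11.9 + 0.3×57.3158 = 29.0947.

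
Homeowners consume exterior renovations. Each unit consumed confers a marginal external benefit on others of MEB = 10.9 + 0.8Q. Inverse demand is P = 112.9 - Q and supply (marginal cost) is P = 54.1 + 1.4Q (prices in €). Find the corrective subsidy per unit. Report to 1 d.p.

Social marginal benefit = demand + MEB = 123.8 - 0.2Q.
Set SMB = MC: 123.8 - 0.2Q = 54.1 + 1.4Q → Q* = 43.5625.
The Pigouvian subsidy equals MEB at Q*: 10.9 + 0.8×43.5625 = 45.7500.

subsidy = €45.8 per unit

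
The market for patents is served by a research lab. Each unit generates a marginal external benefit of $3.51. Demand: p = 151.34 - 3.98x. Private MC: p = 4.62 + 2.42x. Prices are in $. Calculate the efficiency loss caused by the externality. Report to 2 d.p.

DWL = $0.96

Market equilibrium (private): 4.62 + 2.42x = 151.34 - 3.98x → x_m = 22.9250.
Social marginal cost = private MC − MEB = 1.11 + 2.42x.
Set SMC = demand: 1.11 + 2.42x = 151.34 - 3.98x → x* = 23.4734.
Between x* and x_m the wedge demand − SMC runs linearly from 0 to MEB(x_m), so the loss is a triangle.
DWL = ½ × 0.5484 × 3.5100 = 0.9624.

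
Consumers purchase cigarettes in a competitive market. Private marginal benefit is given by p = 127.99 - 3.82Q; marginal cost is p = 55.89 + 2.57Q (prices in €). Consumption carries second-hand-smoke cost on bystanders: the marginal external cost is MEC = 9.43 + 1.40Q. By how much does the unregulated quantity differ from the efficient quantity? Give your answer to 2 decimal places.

Market equilibrium (private): 55.89 + 2.57Q = 127.99 - 3.82Q → Q_m = 11.2833.
Social marginal benefit = demand − MEC = 118.56 - 5.22Q.
Set SMB = MC: 118.56 - 5.22Q = 55.89 + 2.57Q → Q* = 8.0449.
Gap = |11.2833 − 8.0449| = 3.2384.

3.24 units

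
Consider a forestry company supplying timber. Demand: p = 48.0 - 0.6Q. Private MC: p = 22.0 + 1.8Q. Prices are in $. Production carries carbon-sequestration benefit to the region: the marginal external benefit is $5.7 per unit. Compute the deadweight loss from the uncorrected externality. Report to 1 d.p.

Market equilibrium (private): 22.0 + 1.8Q = 48.0 - 0.6Q → Q_m = 10.8333.
Social marginal cost = private MC − MEB = 16.3 + 1.8Q.
Set SMC = demand: 16.3 + 1.8Q = 48.0 - 0.6Q → Q* = 13.2083.
Height of the DWL triangle at Q_m is demand(Q_m) − SMC(Q_m) = MEB(Q_m) = 5.7000.
DWL = ½ × 2.3750 × 5.7000 = 6.7688.

DWL = $6.8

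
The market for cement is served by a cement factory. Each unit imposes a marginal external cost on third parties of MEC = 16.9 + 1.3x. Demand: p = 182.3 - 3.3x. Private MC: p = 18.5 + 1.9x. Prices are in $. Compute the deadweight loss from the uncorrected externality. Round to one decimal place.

DWL = $257.4

Market equilibrium (private): 18.5 + 1.9x = 182.3 - 3.3x → x_m = 31.5000.
Social marginal cost = private MC + MEC = 35.4 + 3.2x.
Set SMC = demand: 35.4 + 3.2x = 182.3 - 3.3x → x* = 22.6000.
The welfare-loss triangle has base |x_m − x*| and height MEC(x_m) (the vertical gap between SMC and demand is zero at x* and MEC at x_m).
DWL = ½ × 8.9000 × 57.8500 = 257.4325.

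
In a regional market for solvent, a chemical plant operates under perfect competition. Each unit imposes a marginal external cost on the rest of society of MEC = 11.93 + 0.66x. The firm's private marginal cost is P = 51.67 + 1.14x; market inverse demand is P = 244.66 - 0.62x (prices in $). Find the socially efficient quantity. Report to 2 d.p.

Social marginal cost = private MC + MEC = 63.60 + 1.80x.
Set SMC = demand: 63.60 + 1.80x = 244.66 - 0.62x → x* = 74.8182.

x* = 74.82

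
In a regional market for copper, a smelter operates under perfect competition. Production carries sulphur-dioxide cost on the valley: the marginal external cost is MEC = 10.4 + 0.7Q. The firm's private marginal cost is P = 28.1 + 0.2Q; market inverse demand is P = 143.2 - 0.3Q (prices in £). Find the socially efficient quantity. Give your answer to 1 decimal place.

Q* = 87.3

Social marginal cost = private MC + MEC = 38.5 + 0.9Q.
Set SMC = demand: 38.5 + 0.9Q = 143.2 - 0.3Q → Q* = 87.2500.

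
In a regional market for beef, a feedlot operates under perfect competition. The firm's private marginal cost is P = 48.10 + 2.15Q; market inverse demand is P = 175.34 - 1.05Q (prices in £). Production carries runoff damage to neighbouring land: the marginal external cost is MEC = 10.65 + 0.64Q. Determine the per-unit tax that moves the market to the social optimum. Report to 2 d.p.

Social marginal cost = private MC + MEC = 58.75 + 2.79Q.
Set SMC = demand: 58.75 + 2.79Q = 175.34 - 1.05Q → Q* = 30.3620.
The Pigouvian tax equals MEC at Q*: 10.65 + 0.64×30.3620 = 30.0817.

tax = £30.08 per unit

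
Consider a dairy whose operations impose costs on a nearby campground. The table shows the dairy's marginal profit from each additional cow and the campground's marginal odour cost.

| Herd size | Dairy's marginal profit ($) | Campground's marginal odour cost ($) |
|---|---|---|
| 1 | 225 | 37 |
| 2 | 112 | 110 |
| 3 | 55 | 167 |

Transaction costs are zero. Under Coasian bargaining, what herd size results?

2

Bargaining reaches the level where marginal profit last exceeds marginal odour cost.
That holds through level 2 (112 ≥ 110) but not at 3 (55 < 167).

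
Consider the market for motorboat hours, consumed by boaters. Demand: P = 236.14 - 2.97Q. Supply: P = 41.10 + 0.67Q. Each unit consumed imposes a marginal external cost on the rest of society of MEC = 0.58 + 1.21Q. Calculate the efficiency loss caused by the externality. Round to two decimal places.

Market equilibrium (private): 41.10 + 0.67Q = 236.14 - 2.97Q → Q_m = 53.5824.
Social marginal benefit = demand − MEC = 235.56 - 4.18Q.
Set SMB = MC: 235.56 - 4.18Q = 41.10 + 0.67Q → Q* = 40.0948.
Height of the DWL triangle at Q_m is MC(Q_m) − SMB(Q_m) = MEC(Q_m) = 65.4147.
DWL = ½ × 13.4876 × 65.4147 = 441.1437.

DWL = 441.14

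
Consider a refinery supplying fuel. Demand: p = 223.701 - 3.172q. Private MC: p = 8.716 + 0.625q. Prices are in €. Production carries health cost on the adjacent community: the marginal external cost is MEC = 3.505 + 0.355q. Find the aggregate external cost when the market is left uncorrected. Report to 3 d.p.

€767.480

Market equilibrium (private): 8.716 + 0.625q = 223.701 - 3.172q → q_m = 56.6197.
Total external cost = ∫₀^{q_m} (3.505 + 0.355q) dq = 3.505×56.6197 + ½×0.355×56.6197² = 767.4798.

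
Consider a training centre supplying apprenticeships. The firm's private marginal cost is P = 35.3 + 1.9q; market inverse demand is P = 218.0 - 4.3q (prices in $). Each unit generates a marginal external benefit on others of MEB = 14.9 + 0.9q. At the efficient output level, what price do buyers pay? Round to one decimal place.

P = $57.7

Social marginal cost = private MC − MEB = 20.4 + q.
Set SMC = demand: 20.4 + q = 218.0 - 4.3q → q* = 37.2830.
Consumer price on the demand curve at q*: 218.0 − 4.3×37.2830 = 57.6831.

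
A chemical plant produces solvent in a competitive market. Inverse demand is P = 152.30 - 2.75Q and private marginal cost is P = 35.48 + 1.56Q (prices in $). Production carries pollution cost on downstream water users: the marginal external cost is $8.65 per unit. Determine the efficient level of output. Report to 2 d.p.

Social marginal cost = private MC + MEC = 44.13 + 1.56Q.
Set SMC = demand: 44.13 + 1.56Q = 152.30 - 2.75Q → Q* = 25.0974.

Q* = 25.10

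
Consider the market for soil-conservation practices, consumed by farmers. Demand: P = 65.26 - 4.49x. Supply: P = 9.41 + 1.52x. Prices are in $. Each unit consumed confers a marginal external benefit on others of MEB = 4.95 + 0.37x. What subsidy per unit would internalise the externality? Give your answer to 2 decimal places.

Social marginal benefit = demand + MEB = 70.21 - 4.12x.
Set SMB = MC: 70.21 - 4.12x = 9.41 + 1.52x → x* = 10.7801.
The Pigouvian subsidy equals MEB at x*: 4.95 + 0.37×10.7801 = 8.9386.

subsidy = $8.94 per unit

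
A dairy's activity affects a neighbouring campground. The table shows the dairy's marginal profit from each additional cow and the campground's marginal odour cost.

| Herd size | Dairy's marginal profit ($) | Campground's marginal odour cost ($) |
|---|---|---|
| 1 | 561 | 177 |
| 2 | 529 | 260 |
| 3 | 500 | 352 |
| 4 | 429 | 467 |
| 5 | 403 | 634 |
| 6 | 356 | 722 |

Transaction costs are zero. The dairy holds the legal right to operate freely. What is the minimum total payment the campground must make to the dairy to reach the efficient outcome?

$1188

Left alone the dairy would choose level 6 (marginal profit stays positive).
Efficient level: k* = 3 (marginal profit ≥ marginal odour cost through 3).
The campground must at least cover the dairy's forgone profit from cutting 6→3: 429 + 403 + 356 = 1188.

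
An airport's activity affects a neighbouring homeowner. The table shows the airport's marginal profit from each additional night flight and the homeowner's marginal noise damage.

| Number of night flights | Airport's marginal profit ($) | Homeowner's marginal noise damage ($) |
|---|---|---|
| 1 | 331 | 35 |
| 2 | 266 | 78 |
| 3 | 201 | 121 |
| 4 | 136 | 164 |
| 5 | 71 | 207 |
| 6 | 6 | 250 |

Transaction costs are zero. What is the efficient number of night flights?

Bargaining reaches the level where marginal profit last exceeds marginal noise damage.
That holds through level 3 (201 ≥ 121) but not at 4 (136 < 164).

3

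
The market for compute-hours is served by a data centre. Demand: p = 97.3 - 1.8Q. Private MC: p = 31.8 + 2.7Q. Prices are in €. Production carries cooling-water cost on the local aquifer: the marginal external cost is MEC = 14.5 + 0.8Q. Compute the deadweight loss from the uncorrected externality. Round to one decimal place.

DWL = €64.5

Market equilibrium (private): 31.8 + 2.7Q = 97.3 - 1.8Q → Q_m = 14.5556.
Social marginal cost = private MC + MEC = 46.3 + 3.5Q.
Set SMC = demand: 46.3 + 3.5Q = 97.3 - 1.8Q → Q* = 9.6226.
The welfare-loss triangle has base |Q_m − Q*| and height MEC(Q_m) (the vertical gap between SMC and demand is zero at Q* and MEC at Q_m).
DWL = ½ × 4.9330 × 26.1444 = 64.4852.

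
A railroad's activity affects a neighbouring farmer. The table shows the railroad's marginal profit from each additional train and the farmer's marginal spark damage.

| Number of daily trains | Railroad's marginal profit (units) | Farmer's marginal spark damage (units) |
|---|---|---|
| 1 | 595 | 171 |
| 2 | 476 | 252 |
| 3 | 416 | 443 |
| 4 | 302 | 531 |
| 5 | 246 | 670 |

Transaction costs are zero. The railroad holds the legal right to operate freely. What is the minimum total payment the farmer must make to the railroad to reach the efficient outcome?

Left alone the railroad would choose level 5 (marginal profit stays positive).
Efficient level: k* = 2 (marginal profit ≥ marginal spark damage through 2).
The farmer must at least cover the railroad's forgone profit from cutting 5→2: 416 + 302 + 246 = 964.

964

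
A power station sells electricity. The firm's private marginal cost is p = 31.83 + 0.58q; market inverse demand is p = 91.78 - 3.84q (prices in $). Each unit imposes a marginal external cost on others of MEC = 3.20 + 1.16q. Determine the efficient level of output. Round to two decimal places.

Social marginal cost = private MC + MEC = 35.03 + 1.74q.
Set SMC = demand: 35.03 + 1.74q = 91.78 - 3.84q → q* = 10.1703.

q* = 10.17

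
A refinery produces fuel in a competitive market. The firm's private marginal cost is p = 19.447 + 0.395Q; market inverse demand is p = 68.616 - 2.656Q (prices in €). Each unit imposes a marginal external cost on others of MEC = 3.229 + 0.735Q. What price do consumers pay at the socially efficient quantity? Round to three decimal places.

Social marginal cost = private MC + MEC = 22.676 + 1.130Q.
Set SMC = demand: 22.676 + 1.130Q = 68.616 - 2.656Q → Q* = 12.1342.
Consumer price on the demand curve at Q*: 68.616 − 2.656×12.1342 = 36.3876.

P = €36.388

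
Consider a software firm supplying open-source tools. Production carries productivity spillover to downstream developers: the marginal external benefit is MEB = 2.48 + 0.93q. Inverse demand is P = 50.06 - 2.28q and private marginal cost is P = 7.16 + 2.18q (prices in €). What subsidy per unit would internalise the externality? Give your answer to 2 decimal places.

subsidy = €14.44 per unit

Social marginal cost = private MC − MEB = 4.68 + 1.25q.
Set SMC = demand: 4.68 + 1.25q = 50.06 - 2.28q → q* = 12.8555.
The Pigouvian subsidy equals MEB at q*: 2.48 + 0.93×12.8555 = 14.4356.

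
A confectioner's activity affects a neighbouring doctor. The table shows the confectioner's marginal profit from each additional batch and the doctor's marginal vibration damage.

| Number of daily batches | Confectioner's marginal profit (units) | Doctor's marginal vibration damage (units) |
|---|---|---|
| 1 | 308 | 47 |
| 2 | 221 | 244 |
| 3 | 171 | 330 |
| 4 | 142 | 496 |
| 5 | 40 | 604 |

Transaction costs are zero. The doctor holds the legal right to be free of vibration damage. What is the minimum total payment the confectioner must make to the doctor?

Efficient level: marginal profit ≥ marginal vibration damage through level 1, so k* = 1.
With the doctor holding the right, the confectioner must at least compensate total damage at k*: 47 = 47.

47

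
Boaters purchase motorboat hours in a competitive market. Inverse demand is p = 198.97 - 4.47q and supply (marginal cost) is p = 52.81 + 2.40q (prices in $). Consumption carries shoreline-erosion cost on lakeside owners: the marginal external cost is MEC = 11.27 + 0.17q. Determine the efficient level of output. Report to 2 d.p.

q* = 19.16

Social marginal benefit = demand − MEC = 187.70 - 4.64q.
Set SMB = MC: 187.70 - 4.64q = 52.81 + 2.40q → q* = 19.1605.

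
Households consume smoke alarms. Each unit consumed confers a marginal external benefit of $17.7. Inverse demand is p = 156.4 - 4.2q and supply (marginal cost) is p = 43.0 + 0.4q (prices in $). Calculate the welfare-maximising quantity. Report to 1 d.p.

q* = 28.5

Social marginal benefit = demand + MEB = 174.1 - 4.2q.
Set SMB = MC: 174.1 - 4.2q = 43.0 + 0.4q → q* = 28.5000.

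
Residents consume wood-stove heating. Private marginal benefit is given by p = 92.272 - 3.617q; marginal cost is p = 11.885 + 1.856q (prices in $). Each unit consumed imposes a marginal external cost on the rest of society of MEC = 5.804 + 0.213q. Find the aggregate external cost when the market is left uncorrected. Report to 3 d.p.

Market equilibrium (private): 11.885 + 1.856q = 92.272 - 3.617q → q_m = 14.6879.
Total external cost = ∫₀^{q_m} (5.804 + 0.213q) dq = 5.804×14.6879 + ½×0.213×14.6879² = 108.2243.

$108.224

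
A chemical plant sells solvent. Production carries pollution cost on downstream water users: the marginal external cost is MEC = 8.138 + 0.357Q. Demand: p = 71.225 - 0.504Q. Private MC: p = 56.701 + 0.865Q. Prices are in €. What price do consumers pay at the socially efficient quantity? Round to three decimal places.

P = €69.360

Social marginal cost = private MC + MEC = 64.839 + 1.222Q.
Set SMC = demand: 64.839 + 1.222Q = 71.225 - 0.504Q → Q* = 3.6999.
Consumer price on the demand curve at Q*: 71.225 − 0.504×3.6999 = 69.3603.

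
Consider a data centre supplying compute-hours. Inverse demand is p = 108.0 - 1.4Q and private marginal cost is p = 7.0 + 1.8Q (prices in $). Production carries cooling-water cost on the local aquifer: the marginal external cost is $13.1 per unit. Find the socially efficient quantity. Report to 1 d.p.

Social marginal cost = private MC + MEC = 20.1 + 1.8Q.
Set SMC = demand: 20.1 + 1.8Q = 108.0 - 1.4Q → Q* = 27.4688.

Q* = 27.5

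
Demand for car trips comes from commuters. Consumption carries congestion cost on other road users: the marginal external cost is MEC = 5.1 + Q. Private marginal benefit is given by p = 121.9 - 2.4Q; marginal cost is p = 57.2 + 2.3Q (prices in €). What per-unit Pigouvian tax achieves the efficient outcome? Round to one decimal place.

Social marginal benefit = demand − MEC = 116.8 - 3.4Q.
Set SMB = MC: 116.8 - 3.4Q = 57.2 + 2.3Q → Q* = 10.4561.
The Pigouvian tax equals MEC at Q*: 5.1 + 1.0×10.4561 = 15.5561.

tax = €15.6 per unit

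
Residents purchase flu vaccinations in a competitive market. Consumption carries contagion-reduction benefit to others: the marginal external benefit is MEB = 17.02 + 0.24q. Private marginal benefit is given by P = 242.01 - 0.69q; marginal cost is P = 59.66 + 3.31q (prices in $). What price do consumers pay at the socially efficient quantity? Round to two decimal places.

Social marginal benefit = demand + MEB = 259.03 - 0.45q.
Set SMB = MC: 259.03 - 0.45q = 59.66 + 3.31q → q* = 53.0239.
Consumer price on the demand curve at q*: 242.01 − 0.69×53.0239 = 205.4235.

P = $205.42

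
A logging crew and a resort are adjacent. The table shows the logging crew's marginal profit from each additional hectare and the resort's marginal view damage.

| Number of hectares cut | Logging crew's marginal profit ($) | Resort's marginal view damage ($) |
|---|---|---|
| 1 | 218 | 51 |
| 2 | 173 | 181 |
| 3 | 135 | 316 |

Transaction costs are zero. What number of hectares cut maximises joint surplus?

Bargaining reaches the level where marginal profit last exceeds marginal view damage.
That holds through level 1 (218 ≥ 51) but not at 2 (173 < 181).

1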